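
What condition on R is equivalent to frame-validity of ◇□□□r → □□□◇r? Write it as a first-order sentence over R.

This is a Sahlqvist (Geach-type) schema ◇^1□^3r → □^3◇^1r.
First-order correspondent: ∀x ∀y ∀z ((xRy ∧ xR³z) → ∃w (yR³w ∧ zRw)).

∀x ∀y ∀z ((xRy ∧ xR³z) → ∃w (yR³w ∧ zRw))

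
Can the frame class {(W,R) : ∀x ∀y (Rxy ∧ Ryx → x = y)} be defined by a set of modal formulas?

Any modally definable frame class is closed under surjective bounded morphisms.
The 6-cycle (worlds 0,1,2,3,4,5 with 0→1→2→3→4→5→0) is antisymmetric. Sending even-indexed worlds to a and odd-indexed worlds to b is a surjective bounded morphism onto the two-world frame with a↔b, which is not antisymmetric.
Hence antisymmetry is not modally definable.

Not modally definable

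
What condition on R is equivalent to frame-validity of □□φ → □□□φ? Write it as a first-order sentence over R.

∀x ∀z (xR³z → ∃w (xR²w ∧ z = w))

This is a Sahlqvist (Geach-type) schema ◇^0□^2φ → □^3◇^0φ.
First-order correspondent: ∀x ∀z (xR³z → ∃w (xR²w ∧ z = w)).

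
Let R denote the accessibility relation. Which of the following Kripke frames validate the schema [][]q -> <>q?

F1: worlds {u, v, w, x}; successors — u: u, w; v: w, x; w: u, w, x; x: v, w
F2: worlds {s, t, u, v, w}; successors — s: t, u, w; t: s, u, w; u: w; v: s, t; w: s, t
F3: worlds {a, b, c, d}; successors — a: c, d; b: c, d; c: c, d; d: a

F1

This is the axiom for a generalized confluence (Geach) condition; its first-order frame correspondent is forall x exists w (x R^2 w & xRw).
F1: holds.
F2: fails — at u but no w* with uR²w* and uRw*.
F3: fails — at d but no w with dR²w and dRw.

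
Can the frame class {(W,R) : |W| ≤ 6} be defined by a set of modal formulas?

Not modally definable

Any modally definable frame class is closed under disjoint unions.
Any modal formula valid on each of 7 disjoint one-world frames is valid on their disjoint union (validity is preserved under disjoint unions). Each one-world frame has |W|=1≤6, but the union has |W|=7.
Hence having at most 6 worlds is not modally definable.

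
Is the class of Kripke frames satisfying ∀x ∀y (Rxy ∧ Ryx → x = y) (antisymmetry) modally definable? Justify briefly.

Not definable by any modal formula

Any modally definable frame class is closed under surjective bounded morphisms.
The 4-cycle (worlds w0,w1,w2,w3 with w0→w1→w2→w3→w0) is antisymmetric. Sending even-indexed worlds to • and odd-indexed worlds to ∘ is a surjective bounded morphism onto the two-world frame with •↔∘, which is not antisymmetric.
Hence antisymmetry is not modally definable.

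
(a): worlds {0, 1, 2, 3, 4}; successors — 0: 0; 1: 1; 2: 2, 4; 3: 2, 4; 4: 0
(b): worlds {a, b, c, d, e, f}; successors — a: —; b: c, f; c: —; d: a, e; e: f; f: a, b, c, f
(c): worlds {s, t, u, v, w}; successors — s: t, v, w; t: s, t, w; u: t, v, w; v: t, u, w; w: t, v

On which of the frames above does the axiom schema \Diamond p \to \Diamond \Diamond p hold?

This is the axiom for a generalized confluence (Geach) condition; its first-order frame correspondent is \forall x \forall y (xRy \to \exists w (y = w \wedge x R^2 w)).
(a): ✓.
(b): fails — dRa but no w with a=w and dR²w.
(c): fails — vRu but no w* with u=w* and vR²w*.
Valid on: (a).

(a)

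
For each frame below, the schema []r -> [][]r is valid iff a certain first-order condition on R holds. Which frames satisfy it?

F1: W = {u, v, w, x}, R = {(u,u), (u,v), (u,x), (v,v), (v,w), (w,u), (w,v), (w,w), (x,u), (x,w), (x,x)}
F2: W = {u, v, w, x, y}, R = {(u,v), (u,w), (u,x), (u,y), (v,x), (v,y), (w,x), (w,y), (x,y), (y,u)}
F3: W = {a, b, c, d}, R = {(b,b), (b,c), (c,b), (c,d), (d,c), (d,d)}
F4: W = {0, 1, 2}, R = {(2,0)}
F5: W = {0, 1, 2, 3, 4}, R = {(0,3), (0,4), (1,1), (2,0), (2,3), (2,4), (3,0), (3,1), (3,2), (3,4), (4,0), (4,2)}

The schema corresponds to transitivity: forall x forall y forall z (Rxy & Ryz -> Rxz).
F1: fails — Ruv and Rvw but not Ruw.
F2: fails — Rwy and Ryu but not Rwu.
F3: fails — Rbc and Rcd but not Rbd.
F4: satisfies the condition.
F5: fails — R32 and R23 but not R33.
Valid on: F4.

F4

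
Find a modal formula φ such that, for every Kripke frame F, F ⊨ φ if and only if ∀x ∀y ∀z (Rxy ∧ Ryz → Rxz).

This is transitivity; the standard corresponding axiom is 4: □q → □□q.
Suppose □q→□□q is valid. Take Rxy, Ryz and set V(q)={w : Rxw}. Then □q at x, so □□q at x, so □q at y, so q at z, i.e. Rxz.

□q → □□q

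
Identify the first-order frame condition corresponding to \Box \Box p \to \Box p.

Suppose □□p→□p is valid. Take Rxy and set V(p)={w : xR²w}. Then □□p at x, so □p at x, so p at y, i.e. ∃z(Rxz∧Rzy).

density: \forall x \forall y (Rxy \to \exists z (Rxz \wedge Rzy))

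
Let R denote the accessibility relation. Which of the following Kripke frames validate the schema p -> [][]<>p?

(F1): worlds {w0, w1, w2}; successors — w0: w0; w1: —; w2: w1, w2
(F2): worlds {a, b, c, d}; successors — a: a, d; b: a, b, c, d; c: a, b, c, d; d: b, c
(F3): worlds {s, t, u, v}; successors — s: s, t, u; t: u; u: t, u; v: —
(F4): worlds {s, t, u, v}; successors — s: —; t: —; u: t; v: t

(F4)

This is the axiom for a generalized confluence (Geach) condition; its first-order frame correspondent is forall x forall z (x R^2 z -> exists w (x = w & zRw)).
(F1): fails — w2R²w1 but no w with w2=w and w1Rw.
(F2): fails — aR²d but no w with a=w and dRw.
(F3): fails — sR²t but no w with s=w and tRw.
(F4): satisfies the condition.
Valid on: (F4).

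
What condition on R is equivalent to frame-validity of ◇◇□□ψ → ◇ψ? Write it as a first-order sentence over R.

∀x ∀y (xR²y → ∃w (yR²w ∧ xRw))

This is a Sahlqvist (Geach-type) schema ◇^2□^2ψ → □^0◇^1ψ.
Minimal-valuation argument: fix x; take any y with xR^2y and any z with xR^0z. Set V(ψ) to the set of worlds R-reachable from y in exactly 2 steps. Then □^2ψ holds at y, so the antecedent holds at x; validity forces ◇^1ψ at z, giving a w with zR^1w and yR^2w.
First-order correspondent: ∀x ∀y (xR²y → ∃w (yR²w ∧ xRw)).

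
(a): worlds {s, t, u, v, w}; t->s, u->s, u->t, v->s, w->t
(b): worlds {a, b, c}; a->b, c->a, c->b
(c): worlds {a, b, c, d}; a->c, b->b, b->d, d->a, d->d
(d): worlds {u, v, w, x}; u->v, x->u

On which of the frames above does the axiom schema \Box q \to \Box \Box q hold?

(b)

The schema corresponds to transitivity: \forall x \forall y \forall z (Rxy \wedge Ryz \to Rxz).
(a): fails — Rwt and Rts but not Rws.
(b): holds.
(c): fails — Rda and Rac but not Rdc.
(d): fails — Rxu and Ruv but not Rxv.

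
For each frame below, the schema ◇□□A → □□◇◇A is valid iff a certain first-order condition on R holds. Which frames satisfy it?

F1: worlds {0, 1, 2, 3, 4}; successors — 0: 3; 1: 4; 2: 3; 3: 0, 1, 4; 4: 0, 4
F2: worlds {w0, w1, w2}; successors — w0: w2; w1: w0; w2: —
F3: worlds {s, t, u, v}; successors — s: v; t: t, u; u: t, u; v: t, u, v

F1, F3

This is the axiom for a generalized confluence (Geach) condition; its first-order frame correspondent is ∀x ∀y ∀z ((xRy ∧ xR²z) → ∃w (yR²w ∧ zR²w)).
F1: condition met.
F2: fails — w1Rw0, w1R²w2 but no w with w0R²w and w2R²w.
F3: condition met.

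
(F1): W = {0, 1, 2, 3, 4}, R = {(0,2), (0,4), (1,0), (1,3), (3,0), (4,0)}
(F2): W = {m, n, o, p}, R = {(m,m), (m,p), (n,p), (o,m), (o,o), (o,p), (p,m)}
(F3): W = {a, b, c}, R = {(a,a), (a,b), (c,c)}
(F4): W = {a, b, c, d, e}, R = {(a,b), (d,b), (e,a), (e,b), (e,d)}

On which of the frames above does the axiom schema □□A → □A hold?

(F3)

Frame correspondent (Sahlqvist): ∀x ∀y (Rxy → ∃z (Rxz ∧ Rzy)) — i.e. density.
(F1): fails — R02 but no z with R0z and Rz2.
(F2): fails — Rnp but no z with Rnz and Rzp.
(F3): condition met.
(F4): fails — Rea but no z with Rez and Rza.
Valid on: (F3).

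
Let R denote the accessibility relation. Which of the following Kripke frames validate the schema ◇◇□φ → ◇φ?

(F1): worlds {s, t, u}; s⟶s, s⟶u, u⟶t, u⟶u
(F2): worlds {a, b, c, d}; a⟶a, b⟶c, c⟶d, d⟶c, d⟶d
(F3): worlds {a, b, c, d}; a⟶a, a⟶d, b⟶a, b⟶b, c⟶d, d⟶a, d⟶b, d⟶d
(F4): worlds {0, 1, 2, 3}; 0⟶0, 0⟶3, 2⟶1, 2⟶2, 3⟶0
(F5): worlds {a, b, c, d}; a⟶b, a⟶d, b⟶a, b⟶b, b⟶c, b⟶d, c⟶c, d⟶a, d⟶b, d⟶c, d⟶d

The schema corresponds to a generalized confluence (Geach) condition: ∀x ∀y (xR²y → ∃w (yRw ∧ xRw)).
(F1): fails — sR²t but no w with tRw and sRw.
(F2): ✓.
(F3): fails — cR²b but no w with bRw and cRw.
(F4): fails — 2R²1 but no w with 1Rw and 2Rw.
(F5): fails — aR²c but no w with cRw and aRw.

(F2)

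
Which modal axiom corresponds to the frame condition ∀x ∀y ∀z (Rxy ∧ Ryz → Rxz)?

□q → □□q

The condition is transitivity. The 4 schema □q → □□q defines it.
Suppose □q→□□q is valid. Take Rxy, Ryz and set V(q)={w : Rxw}. Then □q at x, so □□q at x, so □q at y, so q at z, i.e. Rxz.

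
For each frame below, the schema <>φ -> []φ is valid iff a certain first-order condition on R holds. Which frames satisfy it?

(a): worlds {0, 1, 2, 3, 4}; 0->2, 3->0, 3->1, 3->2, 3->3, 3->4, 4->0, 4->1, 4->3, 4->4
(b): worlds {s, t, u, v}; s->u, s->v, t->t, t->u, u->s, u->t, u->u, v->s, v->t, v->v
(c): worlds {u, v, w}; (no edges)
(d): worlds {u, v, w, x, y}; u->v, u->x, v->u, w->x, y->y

(c)

Frame correspondent (Sahlqvist): forall x forall y forall z (Rxy & Rxz -> y = z) — i.e. partial functionality.
(a): fails — 3 sees both 0 and 1.
(b): fails — s sees both u and v.
(c): satisfies the condition.
(d): fails — u sees both v and x.
Valid on: (c).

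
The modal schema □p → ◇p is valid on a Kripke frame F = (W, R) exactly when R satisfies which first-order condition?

seriality

Suppose □p→◇p is valid. At any x set V(p)=W. Then □p at x, so ◇p at x, so x has a successor.
Conversely, any frame satisfying ∀x ∃y Rxy validates the schema.
Frame condition: ∀x ∃y Rxy.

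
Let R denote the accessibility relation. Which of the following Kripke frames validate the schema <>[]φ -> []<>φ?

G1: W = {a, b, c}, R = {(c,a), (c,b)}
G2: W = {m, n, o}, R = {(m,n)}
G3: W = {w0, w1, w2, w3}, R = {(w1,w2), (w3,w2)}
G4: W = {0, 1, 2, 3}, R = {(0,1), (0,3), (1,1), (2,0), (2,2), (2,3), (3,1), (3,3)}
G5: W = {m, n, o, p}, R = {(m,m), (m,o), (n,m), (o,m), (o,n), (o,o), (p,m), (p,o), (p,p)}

G4, G5

The schema corresponds to convergence: forall x forall y forall z (Rxy & Rxz -> exists w (Ryw & Rzw)).
G1: fails — Rca and Rca but a and a have no common successor.
G2: fails — Rmn and Rmn but n and n have no common successor.
G3: fails — Rw1w2 and Rw1w2 but w2 and w2 have no common successor.
G4: condition met.
G5: condition met.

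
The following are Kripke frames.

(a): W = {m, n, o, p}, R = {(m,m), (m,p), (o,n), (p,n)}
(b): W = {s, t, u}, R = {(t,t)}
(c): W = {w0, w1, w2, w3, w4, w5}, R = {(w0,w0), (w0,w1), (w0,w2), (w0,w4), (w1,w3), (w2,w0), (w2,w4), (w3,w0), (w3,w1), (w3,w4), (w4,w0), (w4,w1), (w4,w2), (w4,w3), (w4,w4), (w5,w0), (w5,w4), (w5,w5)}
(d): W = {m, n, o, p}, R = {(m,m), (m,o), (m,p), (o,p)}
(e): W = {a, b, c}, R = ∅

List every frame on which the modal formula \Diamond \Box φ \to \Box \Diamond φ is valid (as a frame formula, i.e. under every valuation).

(b), (e)

Frame correspondent (Sahlqvist): \forall x \forall y \forall z (Rxy \wedge Rxz \to \exists w (Ryw \wedge Rzw)) — i.e. convergence.
(a): fails — Rmm and Rmp but m and p have no common successor.
(b): satisfies the condition.
(c): fails — Rw0w1 and Rw0w0 but w1 and w0 have no common successor.
(d): fails — Rmo and Rmp but o and p have no common successor.
(e): satisfies the condition.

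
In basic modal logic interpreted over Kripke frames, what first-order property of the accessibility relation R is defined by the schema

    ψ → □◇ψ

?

Suppose ψ→□◇ψ is valid. Take Rxy and set V(ψ)={x}. Then ψ at x, so □◇ψ at x, so ◇ψ at y, so some z with Ryz has ψ; z=x, i.e. Ryx.

symmetry: ∀x ∀y (Rxy → Ryx)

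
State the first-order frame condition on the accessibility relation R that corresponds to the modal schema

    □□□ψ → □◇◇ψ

∀x ∀z (xRz → ∃w (xR³w ∧ zR²w))

This is a Sahlqvist (Geach-type) schema ◇^0□^3ψ → □^1◇^2ψ.
Minimal-valuation argument: fix x; take any y with xR^0y and any z with xR^1z. Set V(ψ) to the set of worlds R-reachable from y in exactly 3 steps. Then □^3ψ holds at y, so the antecedent holds at x; validity forces ◇^2ψ at z, giving a w with zR^2w and yR^3w.
First-order correspondent: ∀x ∀z (xRz → ∃w (xR³w ∧ zR²w)).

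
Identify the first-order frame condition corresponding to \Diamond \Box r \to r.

symmetry

This is a form of the B axiom.
Its frame correspondent is symmetry — \forall x \forall y (Rxy \to Ryx).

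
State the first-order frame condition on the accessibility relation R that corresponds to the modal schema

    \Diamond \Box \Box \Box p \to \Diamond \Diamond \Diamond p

\forall x \forall y (xRy \to \exists w (y R^3 w \wedge x R^3 w))

This is a Sahlqvist (Geach-type) schema ◇^1□^3p → □^0◇^3p.
Minimal-valuation argument: fix x; take any y with xR^1y and any z with xR^0z. Set V(p) to the set of worlds R-reachable from y in exactly 3 steps. Then □^3p holds at y, so the antecedent holds at x; validity forces ◇^3p at z, giving a w with zR^3w and yR^3w.
First-order correspondent: \forall x \forall y (xRy \to \exists w (y R^3 w \wedge x R^3 w)).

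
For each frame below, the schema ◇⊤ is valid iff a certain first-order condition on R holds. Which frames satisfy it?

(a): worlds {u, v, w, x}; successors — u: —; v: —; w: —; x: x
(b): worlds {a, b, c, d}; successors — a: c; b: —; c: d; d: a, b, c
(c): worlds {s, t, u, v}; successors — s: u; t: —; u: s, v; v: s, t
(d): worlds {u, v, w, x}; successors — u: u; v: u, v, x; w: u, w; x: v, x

(d)

The schema corresponds to seriality: ∀x ∃y Rxy.
(a): fails — world u has no successor.
(b): fails — world b has no successor.
(c): fails — world t has no successor.
(d): condition met.
Valid on: (d).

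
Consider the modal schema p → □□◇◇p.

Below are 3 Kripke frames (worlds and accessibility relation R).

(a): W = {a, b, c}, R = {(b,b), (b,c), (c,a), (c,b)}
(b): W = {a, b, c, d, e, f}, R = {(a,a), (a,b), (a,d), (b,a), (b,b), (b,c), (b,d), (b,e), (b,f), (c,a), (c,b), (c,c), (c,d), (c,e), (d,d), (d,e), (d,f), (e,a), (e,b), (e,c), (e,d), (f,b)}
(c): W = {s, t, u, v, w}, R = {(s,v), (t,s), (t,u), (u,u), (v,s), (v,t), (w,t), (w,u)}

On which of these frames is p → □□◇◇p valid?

The schema corresponds to a generalized confluence (Geach) condition: ∀x ∀z (xR²z → ∃w (x = w ∧ zR²w)).
(a): fails — bR²a but no w with b=w and aR²w.
(b): holds.
(c): fails — sR²t but no w* with s=w* and tR²w*.

(b)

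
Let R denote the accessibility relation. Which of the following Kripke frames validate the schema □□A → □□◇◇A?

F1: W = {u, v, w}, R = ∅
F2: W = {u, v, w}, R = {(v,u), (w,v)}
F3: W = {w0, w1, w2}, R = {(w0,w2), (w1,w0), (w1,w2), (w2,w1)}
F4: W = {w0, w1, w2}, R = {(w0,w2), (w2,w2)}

This is the axiom for a generalized confluence (Geach) condition; its first-order frame correspondent is ∀x ∀z (xR²z → ∃w (xR²w ∧ zR²w)).
F1: condition met.
F2: fails — wR²u but no t with wR²t and uR²t.
F3: fails — w2R²w0 but no w with w2R²w and w0R²w.
F4: condition met.

F1, F4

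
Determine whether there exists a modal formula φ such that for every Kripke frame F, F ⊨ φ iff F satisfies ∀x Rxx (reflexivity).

This is a Sahlqvist condition; the T axiom □q → q defines it.
Suppose □q→q is valid. At any x set V(q)={w : Rxw}. Then □q holds at x, so q holds at x, i.e. Rxx.

Yes — defined by □q → q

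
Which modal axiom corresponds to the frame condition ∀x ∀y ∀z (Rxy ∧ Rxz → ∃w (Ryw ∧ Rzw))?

◇□p → □◇p

This is convergence; the standard corresponding axiom is .2: ◇□p → □◇p.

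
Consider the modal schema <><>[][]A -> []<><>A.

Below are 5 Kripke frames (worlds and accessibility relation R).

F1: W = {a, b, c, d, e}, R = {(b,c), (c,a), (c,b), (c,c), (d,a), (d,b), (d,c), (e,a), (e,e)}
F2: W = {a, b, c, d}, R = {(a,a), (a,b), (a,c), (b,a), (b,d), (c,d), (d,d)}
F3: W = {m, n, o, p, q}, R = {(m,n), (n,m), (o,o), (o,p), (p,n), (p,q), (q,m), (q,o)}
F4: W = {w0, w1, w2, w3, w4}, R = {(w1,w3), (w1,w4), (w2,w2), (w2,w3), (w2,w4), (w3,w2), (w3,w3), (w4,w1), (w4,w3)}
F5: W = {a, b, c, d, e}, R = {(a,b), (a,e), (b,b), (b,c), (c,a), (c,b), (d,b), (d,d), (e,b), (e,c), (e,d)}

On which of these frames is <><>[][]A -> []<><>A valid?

The schema corresponds to a generalized confluence (Geach) condition: forall x forall y forall z ((x R^2 y & xRz) -> exists w (y R^2 w & z R^2 w)).
F1: fails — bR²a, bRc but no w with aR²w and cR²w.
F2: condition met.
F3: fails — mR²m, mRn but no w with mR²w and nR²w.
F4: condition met.
F5: condition met.
Valid on: F2, F4, F5.

F2, F4, F5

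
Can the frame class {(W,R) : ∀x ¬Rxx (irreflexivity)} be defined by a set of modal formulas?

Not modally definable

If a class were modally definable it would be closed under surjective bounded morphisms (Goldblatt–Thomason).
The 3-cycle (worlds a,b,c with a→b→c→a) is irreflexive, and the map sending every world to a single reflexive point • is a surjective bounded morphism (forth: every edge maps to (•,•); back: every world has a successor). So any modal formula valid on the 3-cycle is also valid on the reflexive point, which is not irreflexive.
Hence irreflexivity is not modally definable.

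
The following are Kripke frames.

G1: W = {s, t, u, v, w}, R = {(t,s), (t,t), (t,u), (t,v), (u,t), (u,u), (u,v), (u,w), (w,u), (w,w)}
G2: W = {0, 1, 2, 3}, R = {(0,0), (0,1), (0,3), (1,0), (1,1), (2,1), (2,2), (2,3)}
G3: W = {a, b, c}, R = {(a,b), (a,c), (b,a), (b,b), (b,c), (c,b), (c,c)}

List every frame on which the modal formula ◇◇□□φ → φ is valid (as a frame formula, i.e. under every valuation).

This is the axiom for a generalized confluence (Geach) condition; its first-order frame correspondent is ∀x ∀y (xR²y → ∃w (yR²w ∧ x = w)).
G1: fails — tR²s but no w* with sR²w* and t=w*.
G2: fails — 0R²3 but no w with 3R²w and 0=w.
G3: holds.

G3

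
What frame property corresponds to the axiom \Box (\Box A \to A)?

Shift-reflexivity

Suppose □(□A→A) is valid. Take Rxy and set V(A)={w : Ryw}. Then at y, □A holds; since □(□A→A) at x, □A→A at y, so A at y, i.e. Ryy.
The converse is a direct semantic check.
Frame condition: \forall x \forall y (Rxy \to Ryy).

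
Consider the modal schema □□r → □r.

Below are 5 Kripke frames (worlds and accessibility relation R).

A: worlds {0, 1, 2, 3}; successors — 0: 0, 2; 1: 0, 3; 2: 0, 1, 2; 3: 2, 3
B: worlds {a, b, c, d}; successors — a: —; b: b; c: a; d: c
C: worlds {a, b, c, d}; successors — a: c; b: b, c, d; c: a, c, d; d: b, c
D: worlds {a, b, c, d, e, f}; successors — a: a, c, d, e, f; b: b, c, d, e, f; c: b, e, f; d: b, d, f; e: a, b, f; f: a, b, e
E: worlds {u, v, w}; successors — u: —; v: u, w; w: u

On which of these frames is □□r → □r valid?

This is the axiom for density; its first-order frame correspondent is ∀x ∀y (Rxy → ∃z (Rxz ∧ Rzy)).
A: satisfies the condition.
B: fails — Rca but no z with Rcz and Rza.
C: satisfies the condition.
D: satisfies the condition.
E: fails — Rwu but no z with Rwz and Rzu.

A, C, D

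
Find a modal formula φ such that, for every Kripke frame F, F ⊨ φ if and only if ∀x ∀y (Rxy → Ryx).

The condition is symmetry. The B schema p → □◇p defines it.

p → □◇p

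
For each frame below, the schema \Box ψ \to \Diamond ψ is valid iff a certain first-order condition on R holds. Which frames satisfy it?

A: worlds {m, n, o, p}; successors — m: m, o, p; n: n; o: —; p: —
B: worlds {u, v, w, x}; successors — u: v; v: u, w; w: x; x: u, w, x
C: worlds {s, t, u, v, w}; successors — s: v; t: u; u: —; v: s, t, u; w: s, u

B

Frame correspondent (Sahlqvist): \forall x \exists y Rxy — i.e. seriality.
A: fails — world o has no successor.
B: satisfies the condition.
C: fails — world u has no successor.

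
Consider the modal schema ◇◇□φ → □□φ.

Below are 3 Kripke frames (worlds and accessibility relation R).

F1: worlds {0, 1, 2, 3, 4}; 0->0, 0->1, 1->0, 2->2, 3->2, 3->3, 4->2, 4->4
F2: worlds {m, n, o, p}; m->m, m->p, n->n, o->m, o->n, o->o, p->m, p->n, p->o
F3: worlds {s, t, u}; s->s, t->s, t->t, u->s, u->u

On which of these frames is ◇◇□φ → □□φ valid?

Frame correspondent (Sahlqvist): ∀x ∀y ∀z ((xR²y ∧ xR²z) → ∃w (yRw ∧ z = w)) — i.e. a generalized confluence (Geach) condition.
F1: fails — 0R²1, 0R²1 but no w with 1Rw and 1=w.
F2: fails — mR²m, mR²n but no w with mRw and n=w.
F3: fails — tR²s, tR²t but no w with sRw and t=w.
Valid on no frame.

none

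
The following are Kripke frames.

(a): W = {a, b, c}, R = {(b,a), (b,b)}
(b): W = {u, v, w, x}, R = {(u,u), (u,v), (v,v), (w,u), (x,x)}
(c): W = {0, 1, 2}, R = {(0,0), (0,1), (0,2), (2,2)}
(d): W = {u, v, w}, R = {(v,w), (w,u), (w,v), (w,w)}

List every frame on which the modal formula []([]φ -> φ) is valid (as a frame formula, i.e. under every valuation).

(b)

The schema corresponds to shift-reflexivity: forall x forall y (Rxy -> Ryy).
(a): fails — Rba but not Raa.
(b): condition met.
(c): fails — R01 but not R11.
(d): fails — Rwu but not Ruu.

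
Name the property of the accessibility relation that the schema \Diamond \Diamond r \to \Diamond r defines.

transitivity: \forall x \forall y \forall z (Rxy \wedge Ryz \to Rxz)

This is frame-equivalent to □r → □□r (substitute ¬r for r and contrapose).
Suppose □r→□□r is valid. Take Rxy, Ryz and set V(r)={w : Rxw}. Then □r at x, so □□r at x, so □r at y, so r at z, i.e. Rxz.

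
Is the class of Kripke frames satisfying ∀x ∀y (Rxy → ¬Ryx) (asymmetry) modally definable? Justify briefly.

If a class were modally definable it would be closed under surjective bounded morphisms (Goldblatt–Thomason).
The 4-cycle (worlds a,b,c,d with a→b→c→d→a) is asymmetric. Mapping every world to a single reflexive point • is a surjective bounded morphism, and the reflexive point is not asymmetric (R•• but asymmetry requires ¬R••).
So no modal formula (or set of formulas) defines exactly the asymmetric frames.

Not definable by any modal formula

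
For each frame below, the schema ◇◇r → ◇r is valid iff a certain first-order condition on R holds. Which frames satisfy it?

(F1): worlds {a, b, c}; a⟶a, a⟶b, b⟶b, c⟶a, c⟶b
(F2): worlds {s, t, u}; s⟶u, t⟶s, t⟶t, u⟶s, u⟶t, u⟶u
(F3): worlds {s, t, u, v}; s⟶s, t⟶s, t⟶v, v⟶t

The schema corresponds to transitivity: ∀x ∀y ∀z (Rxy ∧ Ryz → Rxz).
(F1): holds.
(F2): fails — Rts and Rsu but not Rtu.
(F3): fails — Rvt and Rts but not Rvs.

(F1)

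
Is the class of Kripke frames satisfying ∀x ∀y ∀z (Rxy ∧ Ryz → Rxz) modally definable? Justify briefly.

Yes, by □q → □□q

The condition is transitivity. A defining modal formula is □q → □□q.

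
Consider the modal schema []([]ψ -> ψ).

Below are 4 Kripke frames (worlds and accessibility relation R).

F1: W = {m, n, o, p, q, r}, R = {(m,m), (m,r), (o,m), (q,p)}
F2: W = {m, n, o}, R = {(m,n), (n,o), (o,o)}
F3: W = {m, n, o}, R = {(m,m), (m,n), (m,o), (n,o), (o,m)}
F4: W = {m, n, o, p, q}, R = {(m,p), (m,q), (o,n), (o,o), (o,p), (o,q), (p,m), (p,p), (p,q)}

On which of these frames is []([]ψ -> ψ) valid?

none

The schema corresponds to shift-reflexivity: forall x forall y (Rxy -> Ryy).
F1: fails — Rqp but not Rpp.
F2: fails — Rmn but not Rnn.
F3: fails — Rno but not Roo.
F4: fails — Ron but not Rnn.
Valid on no frame.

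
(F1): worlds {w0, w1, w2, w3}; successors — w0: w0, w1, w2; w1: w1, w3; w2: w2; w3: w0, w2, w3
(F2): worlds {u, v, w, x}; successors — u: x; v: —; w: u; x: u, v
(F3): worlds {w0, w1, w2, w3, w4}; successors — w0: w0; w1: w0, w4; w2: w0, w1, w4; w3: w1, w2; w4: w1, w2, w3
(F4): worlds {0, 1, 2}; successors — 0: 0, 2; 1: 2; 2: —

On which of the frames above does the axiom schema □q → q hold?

(F1)

This is the axiom for reflexivity; its first-order frame correspondent is ∀x Rxx.
(F1): satisfies the condition.
(F2): fails — world u does not see itself.
(F3): fails — world w1 does not see itself.
(F4): fails — world 1 does not see itself.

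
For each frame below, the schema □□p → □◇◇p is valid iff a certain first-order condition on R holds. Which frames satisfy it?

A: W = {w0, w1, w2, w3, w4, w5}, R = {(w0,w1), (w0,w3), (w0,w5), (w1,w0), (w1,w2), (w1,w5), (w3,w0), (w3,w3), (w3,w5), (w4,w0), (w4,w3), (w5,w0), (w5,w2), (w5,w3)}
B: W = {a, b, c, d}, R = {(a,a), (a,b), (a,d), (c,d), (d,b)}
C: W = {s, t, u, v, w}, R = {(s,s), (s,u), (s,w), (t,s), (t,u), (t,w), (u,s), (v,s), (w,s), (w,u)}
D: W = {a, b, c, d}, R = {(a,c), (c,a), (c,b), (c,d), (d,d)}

The schema corresponds to a generalized confluence (Geach) condition: ∀x ∀z (xRz → ∃w (xR²w ∧ zR²w)).
A: fails — w1Rw2 but no w with w1R²w and w2R²w.
B: fails — aRb but no w with aR²w and bR²w.
C: satisfies the condition.
D: fails — cRb but no w with cR²w and bR²w.

C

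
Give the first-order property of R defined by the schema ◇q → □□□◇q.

∀x ∀y ∀z ((xRy ∧ xR³z) → ∃w (y = w ∧ zRw))

This is a Sahlqvist (Geach-type) schema ◇^1□^0q → □^3◇^1q.
Minimal-valuation argument: fix x; take any y with xR^1y and any z with xR^3z. Set V(q) to the set of worlds R-reachable from y in exactly 0 steps. Then □^0q holds at y, so the antecedent holds at x; validity forces ◇^1q at z, giving a w with zR^1w and yR^0w.
First-order correspondent: ∀x ∀y ∀z ((xRy ∧ xR³z) → ∃w (y = w ∧ zRw)).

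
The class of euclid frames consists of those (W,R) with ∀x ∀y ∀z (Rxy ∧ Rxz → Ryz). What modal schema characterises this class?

A defining formula is ◇ψ → □◇ψ (the 5 axiom).
Suppose ◇ψ→□◇ψ is valid. Take Rxy, Rxz and set V(ψ)={y}. Then ◇ψ at x, so □◇ψ at x, so ◇ψ at z, so some w with Rzw has ψ; w=y, i.e. Rzy. By symmetry of the argument, Ryz.

◇ψ → □◇ψ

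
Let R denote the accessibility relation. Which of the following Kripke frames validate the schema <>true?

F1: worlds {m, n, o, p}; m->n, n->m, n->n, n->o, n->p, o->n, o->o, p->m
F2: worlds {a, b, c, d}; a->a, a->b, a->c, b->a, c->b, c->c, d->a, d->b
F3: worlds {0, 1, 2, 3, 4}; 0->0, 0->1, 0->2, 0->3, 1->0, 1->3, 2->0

F1, F2

This is the axiom for seriality; its first-order frame correspondent is forall x exists y Rxy.
F1: satisfies the condition.
F2: satisfies the condition.
F3: fails — world 3 has no successor.
Valid on: F1, F2.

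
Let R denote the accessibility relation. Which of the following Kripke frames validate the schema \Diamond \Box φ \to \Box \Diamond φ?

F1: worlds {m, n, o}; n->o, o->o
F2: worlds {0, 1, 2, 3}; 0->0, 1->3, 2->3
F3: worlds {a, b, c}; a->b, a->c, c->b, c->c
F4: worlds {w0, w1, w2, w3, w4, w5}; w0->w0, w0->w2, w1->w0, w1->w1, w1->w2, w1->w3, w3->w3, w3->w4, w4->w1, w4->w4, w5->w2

This is the axiom for convergence; its first-order frame correspondent is \forall x \forall y \forall z (Rxy \wedge Rxz \to \exists w (Ryw \wedge Rzw)).
F1: satisfies the condition.
F2: fails — R13 and R13 but 3 and 3 have no common successor.
F3: fails — Rac and Rab but c and b have no common successor.
F4: fails — Rw0w2 and Rw0w2 but w2 and w2 have no common successor.

F1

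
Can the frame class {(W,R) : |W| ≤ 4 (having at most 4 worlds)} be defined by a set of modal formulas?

No

Any modally definable frame class is closed under disjoint unions.
Any modal formula valid on each of 5 disjoint one-world frames is valid on their disjoint union (validity is preserved under disjoint unions). Each one-world frame has |W|=1≤4, but the union has |W|=5.
So the class is not modally definable.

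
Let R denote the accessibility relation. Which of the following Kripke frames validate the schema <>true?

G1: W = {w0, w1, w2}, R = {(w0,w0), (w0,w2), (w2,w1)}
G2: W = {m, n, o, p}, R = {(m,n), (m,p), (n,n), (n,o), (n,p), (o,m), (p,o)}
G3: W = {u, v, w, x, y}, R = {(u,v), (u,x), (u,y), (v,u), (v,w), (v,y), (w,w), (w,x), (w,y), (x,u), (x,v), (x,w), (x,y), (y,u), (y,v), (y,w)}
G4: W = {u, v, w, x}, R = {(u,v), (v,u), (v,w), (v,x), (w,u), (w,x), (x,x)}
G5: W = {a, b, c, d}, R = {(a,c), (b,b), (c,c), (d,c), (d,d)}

G2, G3, G4, G5

This is the axiom for seriality; its first-order frame correspondent is forall x exists y Rxy.
G1: fails — world w1 has no successor.
G2: ✓.
G3: ✓.
G4: ✓.
G5: ✓.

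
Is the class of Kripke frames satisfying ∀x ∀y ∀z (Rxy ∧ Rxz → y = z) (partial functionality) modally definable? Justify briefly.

The condition is partial functionality. A defining modal formula is ◇q → □q.
Suppose ◇q→□q is valid. Take Rxy, Rxz and set V(q)={y}. Then ◇q at x, so □q at x, so q at z, i.e. z=y.

Yes, by ◇q → □q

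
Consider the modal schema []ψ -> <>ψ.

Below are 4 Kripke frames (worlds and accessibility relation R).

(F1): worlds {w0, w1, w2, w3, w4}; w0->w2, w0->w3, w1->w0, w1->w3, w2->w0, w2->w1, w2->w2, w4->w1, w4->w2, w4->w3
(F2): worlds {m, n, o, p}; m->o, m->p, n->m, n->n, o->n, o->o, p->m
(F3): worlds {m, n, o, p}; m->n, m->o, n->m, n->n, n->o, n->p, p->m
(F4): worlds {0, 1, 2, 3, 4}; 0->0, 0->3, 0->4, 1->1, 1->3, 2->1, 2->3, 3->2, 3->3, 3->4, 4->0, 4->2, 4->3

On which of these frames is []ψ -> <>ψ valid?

This is the axiom for seriality; its first-order frame correspondent is forall x exists y Rxy.
(F1): fails — world w3 has no successor.
(F2): condition met.
(F3): fails — world o has no successor.
(F4): condition met.
Valid on: (F2), (F4).

(F2), (F4)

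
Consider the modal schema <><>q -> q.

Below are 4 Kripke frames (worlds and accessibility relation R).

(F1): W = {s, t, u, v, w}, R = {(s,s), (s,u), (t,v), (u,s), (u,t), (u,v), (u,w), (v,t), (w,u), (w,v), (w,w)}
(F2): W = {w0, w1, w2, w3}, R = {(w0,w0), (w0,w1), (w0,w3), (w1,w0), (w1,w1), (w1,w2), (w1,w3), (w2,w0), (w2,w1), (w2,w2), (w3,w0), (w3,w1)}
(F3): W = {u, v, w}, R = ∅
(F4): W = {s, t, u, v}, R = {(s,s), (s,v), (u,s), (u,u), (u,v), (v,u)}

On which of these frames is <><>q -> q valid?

The schema corresponds to a generalized confluence (Geach) condition: forall x forall y (x R^2 y -> exists w (y = w & x = w)).
(F1): fails — sR²t but t ≠ s.
(F2): fails — w0R²w1 but w1 ≠ w0.
(F3): holds.
(F4): fails — sR²u but u ≠ s.

(F3)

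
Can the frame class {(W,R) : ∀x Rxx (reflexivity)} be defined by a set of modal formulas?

Definable; □q → q defines it

Yes: it is reflexivity, defined by the T schema □q → q.
Suppose □q→q is valid. At any x set V(q)={w : Rxw}. Then □q holds at x, so q holds at x, i.e. Rxx.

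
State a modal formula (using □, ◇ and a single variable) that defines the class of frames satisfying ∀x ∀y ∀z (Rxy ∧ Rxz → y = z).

◇p → □p

A defining formula is ◇p → □p (the CD axiom).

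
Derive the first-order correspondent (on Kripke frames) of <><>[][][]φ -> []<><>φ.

forall x forall y forall z ((x R^2 y & xRz) -> exists w (y R^3 w & z R^2 w))

This is a Sahlqvist (Geach-type) schema ◇^2□^3φ → □^1◇^2φ.
Minimal-valuation argument: fix x; take any y with xR^2y and any z with xR^1z. Set V(φ) to the set of worlds R-reachable from y in exactly 3 steps. Then □^3φ holds at y, so the antecedent holds at x; validity forces ◇^2φ at z, giving a w with zR^2w and yR^3w.
First-order correspondent: forall x forall y forall z ((x R^2 y & xRz) -> exists w (y R^3 w & z R^2 w)).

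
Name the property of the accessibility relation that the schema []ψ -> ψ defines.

Reflexivity

This schema is the T axiom.
Its frame correspondent is reflexivity — forall x Rxx.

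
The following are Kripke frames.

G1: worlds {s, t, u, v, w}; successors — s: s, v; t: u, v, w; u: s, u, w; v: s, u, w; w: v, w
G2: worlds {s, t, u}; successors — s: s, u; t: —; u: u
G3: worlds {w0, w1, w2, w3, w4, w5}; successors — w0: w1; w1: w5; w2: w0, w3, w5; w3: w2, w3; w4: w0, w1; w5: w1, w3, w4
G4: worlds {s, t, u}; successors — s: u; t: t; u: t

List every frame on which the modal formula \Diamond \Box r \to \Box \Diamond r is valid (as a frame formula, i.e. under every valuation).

This is the axiom for convergence; its first-order frame correspondent is \forall x \forall y \forall z (Rxy \wedge Rxz \to \exists w (Ryw \wedge Rzw)).
G1: ✓.
G2: ✓.
G3: fails — Rw2w0 and Rw2w3 but w0 and w3 have no common successor.
G4: ✓.
Valid on: G1, G2, G4.

G1, G2, G4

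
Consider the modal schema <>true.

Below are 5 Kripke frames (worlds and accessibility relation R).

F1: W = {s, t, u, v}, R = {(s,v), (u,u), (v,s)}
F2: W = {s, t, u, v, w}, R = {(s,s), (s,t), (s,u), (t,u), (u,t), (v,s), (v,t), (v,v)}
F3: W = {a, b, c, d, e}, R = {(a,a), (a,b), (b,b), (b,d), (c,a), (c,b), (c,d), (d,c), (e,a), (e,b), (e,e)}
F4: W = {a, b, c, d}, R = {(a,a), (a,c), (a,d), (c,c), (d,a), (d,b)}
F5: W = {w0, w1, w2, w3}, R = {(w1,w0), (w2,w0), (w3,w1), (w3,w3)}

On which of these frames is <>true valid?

The schema corresponds to seriality: forall x exists y Rxy.
F1: fails — world t has no successor.
F2: fails — world w has no successor.
F3: ✓.
F4: fails — world b has no successor.
F5: fails — world w0 has no successor.
Valid on: F3.

F3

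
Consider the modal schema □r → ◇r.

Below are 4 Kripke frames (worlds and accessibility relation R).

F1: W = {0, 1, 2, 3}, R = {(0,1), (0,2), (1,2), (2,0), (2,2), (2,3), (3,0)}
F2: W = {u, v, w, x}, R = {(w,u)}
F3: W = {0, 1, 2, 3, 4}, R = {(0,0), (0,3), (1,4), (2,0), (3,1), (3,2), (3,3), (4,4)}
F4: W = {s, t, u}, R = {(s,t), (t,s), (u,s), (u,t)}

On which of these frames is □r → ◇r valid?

The schema corresponds to seriality: ∀x ∃y Rxy.
F1: holds.
F2: fails — world u has no successor.
F3: holds.
F4: holds.

F1, F3, F4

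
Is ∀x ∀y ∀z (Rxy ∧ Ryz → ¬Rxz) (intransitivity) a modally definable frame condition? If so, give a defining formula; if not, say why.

If a class were modally definable it would be closed under surjective bounded morphisms (Goldblatt–Thomason).
The 7-cycle (worlds s,t,u,v,w,x,y with s→t→u→v→w→x→y→s) is intransitive. Mapping every world to a single reflexive point • is a surjective bounded morphism; the reflexive point is not intransitive (R••∧R•• but R••).
Hence intransitivity is not modally definable.

Not definable by any modal formula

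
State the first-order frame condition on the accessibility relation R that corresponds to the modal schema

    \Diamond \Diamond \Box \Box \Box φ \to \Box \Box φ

\forall x \forall y \forall z ((x R^2 y \wedge x R^2 z) \to \exists w (y R^3 w \wedge z = w))

This is a Sahlqvist (Geach-type) schema ◇^2□^3φ → □^2◇^0φ.
Minimal-valuation argument: fix x; take any y with xR^2y and any z with xR^2z. Set V(φ) to the set of worlds R-reachable from y in exactly 3 steps. Then □^3φ holds at y, so the antecedent holds at x; validity forces ◇^0φ at z, giving a w with zR^0w and yR^3w.
First-order correspondent: \forall x \forall y \forall z ((x R^2 y \wedge x R^2 z) \to \exists w (y R^3 w \wedge z = w)).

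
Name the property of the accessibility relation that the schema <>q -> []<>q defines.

This is the 5 axiom.
It corresponds to the Euclidean property: forall x forall y forall z (Rxy & Rxz -> Ryz).

the Euclidean property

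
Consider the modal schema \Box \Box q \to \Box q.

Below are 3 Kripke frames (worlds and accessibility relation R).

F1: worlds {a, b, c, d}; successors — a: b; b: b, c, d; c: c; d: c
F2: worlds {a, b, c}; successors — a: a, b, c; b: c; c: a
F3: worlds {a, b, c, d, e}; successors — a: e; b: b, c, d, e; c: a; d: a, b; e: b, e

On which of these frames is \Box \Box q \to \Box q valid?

F1

Frame correspondent (Sahlqvist): \forall x \forall y (Rxy \to \exists z (Rxz \wedge Rzy)) — i.e. density.
F1: satisfies the condition.
F2: fails — Rbc but no z with Rbz and Rzc.
F3: fails — Rca but no z with Rcz and Rza.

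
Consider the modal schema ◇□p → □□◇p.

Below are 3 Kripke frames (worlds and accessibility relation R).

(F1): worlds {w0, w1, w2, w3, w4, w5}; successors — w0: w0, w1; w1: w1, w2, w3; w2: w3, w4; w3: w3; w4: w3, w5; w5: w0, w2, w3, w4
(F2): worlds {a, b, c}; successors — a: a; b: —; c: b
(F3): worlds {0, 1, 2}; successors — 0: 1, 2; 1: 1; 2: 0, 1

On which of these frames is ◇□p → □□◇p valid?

(F2), (F3)

This is the axiom for a generalized confluence (Geach) condition; its first-order frame correspondent is ∀x ∀y ∀z ((xRy ∧ xR²z) → ∃w (yRw ∧ zRw)).
(F1): fails — w0Rw0, w0R²w2 but no w with w0Rw and w2Rw.
(F2): ✓.
(F3): ✓.
Valid on: (F2), (F3).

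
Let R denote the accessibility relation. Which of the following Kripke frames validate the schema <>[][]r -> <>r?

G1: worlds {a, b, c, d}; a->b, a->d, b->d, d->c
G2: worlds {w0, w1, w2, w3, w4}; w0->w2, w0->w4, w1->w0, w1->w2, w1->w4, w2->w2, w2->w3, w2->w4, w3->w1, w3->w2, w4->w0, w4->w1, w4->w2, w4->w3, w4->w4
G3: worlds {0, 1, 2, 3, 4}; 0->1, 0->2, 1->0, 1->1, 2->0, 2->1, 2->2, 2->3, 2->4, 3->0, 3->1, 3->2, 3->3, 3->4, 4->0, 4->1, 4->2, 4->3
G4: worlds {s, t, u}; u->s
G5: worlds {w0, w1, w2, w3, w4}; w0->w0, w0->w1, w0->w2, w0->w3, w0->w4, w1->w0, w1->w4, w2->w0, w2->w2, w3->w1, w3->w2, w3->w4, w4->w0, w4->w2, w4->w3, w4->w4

G2, G3, G5

Frame correspondent (Sahlqvist): forall x forall y (xRy -> exists w (y R^2 w & xRw)) — i.e. a generalized confluence (Geach) condition.
G1: fails — aRb but no w with bR²w and aRw.
G2: satisfies the condition.
G3: satisfies the condition.
G4: fails — uRs but no w with sR²w and uRw.
G5: satisfies the condition.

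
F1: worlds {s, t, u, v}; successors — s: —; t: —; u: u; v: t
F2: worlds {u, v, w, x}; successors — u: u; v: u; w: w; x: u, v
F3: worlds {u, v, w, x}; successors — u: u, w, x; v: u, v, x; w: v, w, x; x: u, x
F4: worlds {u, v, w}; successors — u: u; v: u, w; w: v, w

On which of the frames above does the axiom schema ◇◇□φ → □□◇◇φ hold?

Frame correspondent (Sahlqvist): ∀x ∀y ∀z ((xR²y ∧ xR²z) → ∃w (yRw ∧ zR²w)) — i.e. a generalized confluence (Geach) condition.
F1: holds.
F2: holds.
F3: holds.
F4: fails — vR²w, vR²u but no t with wRt and uR²t.
Valid on: F1, F2, F3.

F1, F2, F3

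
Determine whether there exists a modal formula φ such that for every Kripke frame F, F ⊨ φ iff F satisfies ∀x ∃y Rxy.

This is a Sahlqvist condition; the D axiom □r → ◇r defines it.
Suppose □r→◇r is valid. At any x set V(r)=W. Then □r at x, so ◇r at x, so x has a successor.

Yes, by □r → ◇r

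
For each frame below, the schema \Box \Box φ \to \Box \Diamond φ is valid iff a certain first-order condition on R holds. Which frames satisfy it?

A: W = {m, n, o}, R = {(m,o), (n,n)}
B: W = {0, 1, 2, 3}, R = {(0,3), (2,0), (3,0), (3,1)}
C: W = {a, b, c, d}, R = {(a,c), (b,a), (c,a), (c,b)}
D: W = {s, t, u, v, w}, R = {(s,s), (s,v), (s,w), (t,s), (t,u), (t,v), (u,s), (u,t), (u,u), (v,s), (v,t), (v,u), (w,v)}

Frame correspondent (Sahlqvist): \forall x \forall z (xRz \to \exists w (x R^2 w \wedge zRw)) — i.e. a generalized confluence (Geach) condition.
A: fails — mRo but no w with mR²w and oRw.
B: fails — 3R1 but no w with 3R²w and 1Rw.
C: holds.
D: holds.

C, D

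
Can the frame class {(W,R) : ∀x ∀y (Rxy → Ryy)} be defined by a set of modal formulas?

The condition is shift-reflexivity. A defining modal formula is □(□p → p).
Suppose □(□p→p) is valid. Take Rxy and set V(p)={w : Ryw}. Then at y, □p holds; since □(□p→p) at x, □p→p at y, so p at y, i.e. Ryy.

Yes — defined by □(□p → p)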